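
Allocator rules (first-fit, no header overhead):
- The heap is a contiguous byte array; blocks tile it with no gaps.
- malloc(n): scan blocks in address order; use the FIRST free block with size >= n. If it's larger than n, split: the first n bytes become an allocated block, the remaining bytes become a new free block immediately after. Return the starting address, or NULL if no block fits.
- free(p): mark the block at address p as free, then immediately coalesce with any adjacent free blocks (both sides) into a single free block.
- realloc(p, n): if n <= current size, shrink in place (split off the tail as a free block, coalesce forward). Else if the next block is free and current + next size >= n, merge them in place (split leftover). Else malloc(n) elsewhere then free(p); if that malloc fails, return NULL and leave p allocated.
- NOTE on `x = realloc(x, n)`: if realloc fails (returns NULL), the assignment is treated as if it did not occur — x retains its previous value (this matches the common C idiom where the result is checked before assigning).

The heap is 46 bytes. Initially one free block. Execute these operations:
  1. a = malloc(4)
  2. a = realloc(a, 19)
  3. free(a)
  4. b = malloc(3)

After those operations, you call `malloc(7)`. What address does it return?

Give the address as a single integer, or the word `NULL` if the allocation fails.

Op 1: a = malloc(4) -> a = 0; heap: [0-3 ALLOC][4-45 FREE]
Op 2: a = realloc(a, 19) -> a = 0; heap: [0-18 ALLOC][19-45 FREE]
Op 3: free(a) -> (freed a); heap: [0-45 FREE]
Op 4: b = malloc(3) -> b = 0; heap: [0-2 ALLOC][3-45 FREE]
malloc(7): first-fit scan over [0-2 ALLOC][3-45 FREE] -> 3

Answer: 3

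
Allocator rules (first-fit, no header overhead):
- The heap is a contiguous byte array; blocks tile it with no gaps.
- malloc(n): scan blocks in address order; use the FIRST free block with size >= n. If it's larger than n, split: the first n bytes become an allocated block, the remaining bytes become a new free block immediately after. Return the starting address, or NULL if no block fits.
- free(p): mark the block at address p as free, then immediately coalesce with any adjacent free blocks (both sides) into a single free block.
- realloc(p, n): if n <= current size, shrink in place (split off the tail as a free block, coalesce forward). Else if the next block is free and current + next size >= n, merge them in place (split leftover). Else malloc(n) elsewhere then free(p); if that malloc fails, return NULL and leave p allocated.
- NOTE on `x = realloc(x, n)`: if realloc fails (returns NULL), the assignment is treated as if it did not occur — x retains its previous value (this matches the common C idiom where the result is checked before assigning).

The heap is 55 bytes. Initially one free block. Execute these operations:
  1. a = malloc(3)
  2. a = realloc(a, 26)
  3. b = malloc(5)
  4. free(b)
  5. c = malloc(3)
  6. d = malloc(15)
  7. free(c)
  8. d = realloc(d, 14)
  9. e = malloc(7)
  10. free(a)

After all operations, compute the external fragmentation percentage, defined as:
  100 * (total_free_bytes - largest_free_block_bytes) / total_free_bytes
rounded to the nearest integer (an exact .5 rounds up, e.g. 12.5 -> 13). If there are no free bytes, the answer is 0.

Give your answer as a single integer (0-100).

Op 1: a = malloc(3) -> a = 0; heap: [0-2 ALLOC][3-54 FREE]
Op 2: a = realloc(a, 26) -> a = 0; heap: [0-25 ALLOC][26-54 FREE]
Op 3: b = malloc(5) -> b = 26; heap: [0-25 ALLOC][26-30 ALLOC][31-54 FREE]
Op 4: free(b) -> (freed b); heap: [0-25 ALLOC][26-54 FREE]
Op 5: c = malloc(3) -> c = 26; heap: [0-25 ALLOC][26-28 ALLOC][29-54 FREE]
Op 6: d = malloc(15) -> d = 29; heap: [0-25 ALLOC][26-28 ALLOC][29-43 ALLOC][44-54 FREE]
Op 7: free(c) -> (freed c); heap: [0-25 ALLOC][26-28 FREE][29-43 ALLOC][44-54 FREE]
Op 8: d = realloc(d, 14) -> d = 29; heap: [0-25 ALLOC][26-28 FREE][29-42 ALLOC][43-54 FREE]
Op 9: e = malloc(7) -> e = 43; heap: [0-25 ALLOC][26-28 FREE][29-42 ALLOC][43-49 ALLOC][50-54 FREE]
Op 10: free(a) -> (freed a); heap: [0-28 FREE][29-42 ALLOC][43-49 ALLOC][50-54 FREE]
Free blocks: [29 5] total_free=34 largest=29 -> 100*(34-29)/34 = 500/34 ≈ 14.706 -> rounds to 15

Answer: 15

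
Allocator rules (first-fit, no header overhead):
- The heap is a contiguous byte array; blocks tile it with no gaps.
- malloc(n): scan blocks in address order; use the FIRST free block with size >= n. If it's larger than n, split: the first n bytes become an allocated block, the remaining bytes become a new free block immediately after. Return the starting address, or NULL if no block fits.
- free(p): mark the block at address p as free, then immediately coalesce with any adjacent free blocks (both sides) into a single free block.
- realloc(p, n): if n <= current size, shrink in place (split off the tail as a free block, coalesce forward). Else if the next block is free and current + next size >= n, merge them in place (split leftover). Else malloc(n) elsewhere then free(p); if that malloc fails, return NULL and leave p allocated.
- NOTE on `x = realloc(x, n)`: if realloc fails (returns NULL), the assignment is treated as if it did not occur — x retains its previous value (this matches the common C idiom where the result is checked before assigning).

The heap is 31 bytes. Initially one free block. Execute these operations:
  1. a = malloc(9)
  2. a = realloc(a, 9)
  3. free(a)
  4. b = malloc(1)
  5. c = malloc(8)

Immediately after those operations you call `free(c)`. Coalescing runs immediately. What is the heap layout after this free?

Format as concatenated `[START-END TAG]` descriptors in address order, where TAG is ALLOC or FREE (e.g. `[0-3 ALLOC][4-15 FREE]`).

Op 1: a = malloc(9) -> a = 0; heap: [0-8 ALLOC][9-30 FREE]
Op 2: a = realloc(a, 9) -> a = 0; heap: [0-8 ALLOC][9-30 FREE]
Op 3: free(a) -> (freed a); heap: [0-30 FREE]
Op 4: b = malloc(1) -> b = 0; heap: [0-0 ALLOC][1-30 FREE]
Op 5: c = malloc(8) -> c = 1; heap: [0-0 ALLOC][1-8 ALLOC][9-30 FREE]
free(c): c = 1 -> block [1-8 ALLOC]; mark free, coalesce with adjacent free neighbors -> [0-0 ALLOC][1-30 FREE]

Answer: [0-0 ALLOC][1-30 FREE]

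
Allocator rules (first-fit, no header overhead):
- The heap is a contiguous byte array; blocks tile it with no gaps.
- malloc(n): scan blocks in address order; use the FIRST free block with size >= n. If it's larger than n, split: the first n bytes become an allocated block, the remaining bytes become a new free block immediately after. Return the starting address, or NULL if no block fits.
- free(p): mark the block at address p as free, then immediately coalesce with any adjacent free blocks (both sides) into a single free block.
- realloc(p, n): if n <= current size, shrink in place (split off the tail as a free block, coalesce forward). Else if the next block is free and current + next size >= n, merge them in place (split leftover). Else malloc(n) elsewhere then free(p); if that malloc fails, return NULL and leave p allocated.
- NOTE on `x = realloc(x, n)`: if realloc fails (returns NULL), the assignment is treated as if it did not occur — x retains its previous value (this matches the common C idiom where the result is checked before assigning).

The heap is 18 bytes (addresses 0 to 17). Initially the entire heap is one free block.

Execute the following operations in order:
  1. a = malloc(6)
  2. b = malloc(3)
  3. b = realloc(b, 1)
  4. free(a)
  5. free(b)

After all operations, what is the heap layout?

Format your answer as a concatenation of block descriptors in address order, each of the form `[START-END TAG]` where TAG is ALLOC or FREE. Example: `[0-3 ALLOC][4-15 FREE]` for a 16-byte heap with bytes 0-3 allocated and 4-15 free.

Answer: [0-17 FREE]

Derivation:
Op 1: a = malloc(6) -> a = 0; heap: [0-5 ALLOC][6-17 FREE]
Op 2: b = malloc(3) -> b = 6; heap: [0-5 ALLOC][6-8 ALLOC][9-17 FREE]
Op 3: b = realloc(b, 1) -> b = 6; heap: [0-5 ALLOC][6-6 ALLOC][7-17 FREE]
Op 4: free(a) -> (freed a); heap: [0-5 FREE][6-6 ALLOC][7-17 FREE]
Op 5: free(b) -> (freed b); heap: [0-17 FREE]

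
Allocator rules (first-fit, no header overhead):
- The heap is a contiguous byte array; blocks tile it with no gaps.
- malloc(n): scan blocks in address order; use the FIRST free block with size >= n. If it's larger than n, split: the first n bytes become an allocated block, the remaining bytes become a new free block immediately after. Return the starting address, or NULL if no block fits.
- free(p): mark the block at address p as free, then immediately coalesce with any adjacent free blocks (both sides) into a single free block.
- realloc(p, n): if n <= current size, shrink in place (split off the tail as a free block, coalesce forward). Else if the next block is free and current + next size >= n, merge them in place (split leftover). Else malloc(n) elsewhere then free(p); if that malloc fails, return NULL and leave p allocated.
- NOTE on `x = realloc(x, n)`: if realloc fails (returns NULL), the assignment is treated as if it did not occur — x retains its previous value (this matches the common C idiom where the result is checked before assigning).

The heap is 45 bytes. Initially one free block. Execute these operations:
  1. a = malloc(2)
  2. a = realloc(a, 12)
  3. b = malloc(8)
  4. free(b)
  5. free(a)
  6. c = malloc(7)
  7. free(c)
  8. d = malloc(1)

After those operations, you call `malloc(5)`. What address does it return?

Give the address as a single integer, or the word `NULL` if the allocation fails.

Op 1: a = malloc(2) -> a = 0; heap: [0-1 ALLOC][2-44 FREE]
Op 2: a = realloc(a, 12) -> a = 0; heap: [0-11 ALLOC][12-44 FREE]
Op 3: b = malloc(8) -> b = 12; heap: [0-11 ALLOC][12-19 ALLOC][20-44 FREE]
Op 4: free(b) -> (freed b); heap: [0-11 ALLOC][12-44 FREE]
Op 5: free(a) -> (freed a); heap: [0-44 FREE]
Op 6: c = malloc(7) -> c = 0; heap: [0-6 ALLOC][7-44 FREE]
Op 7: free(c) -> (freed c); heap: [0-44 FREE]
Op 8: d = malloc(1) -> d = 0; heap: [0-0 ALLOC][1-44 FREE]
malloc(5): first-fit scan over [0-0 ALLOC][1-44 FREE] -> 1

Answer: 1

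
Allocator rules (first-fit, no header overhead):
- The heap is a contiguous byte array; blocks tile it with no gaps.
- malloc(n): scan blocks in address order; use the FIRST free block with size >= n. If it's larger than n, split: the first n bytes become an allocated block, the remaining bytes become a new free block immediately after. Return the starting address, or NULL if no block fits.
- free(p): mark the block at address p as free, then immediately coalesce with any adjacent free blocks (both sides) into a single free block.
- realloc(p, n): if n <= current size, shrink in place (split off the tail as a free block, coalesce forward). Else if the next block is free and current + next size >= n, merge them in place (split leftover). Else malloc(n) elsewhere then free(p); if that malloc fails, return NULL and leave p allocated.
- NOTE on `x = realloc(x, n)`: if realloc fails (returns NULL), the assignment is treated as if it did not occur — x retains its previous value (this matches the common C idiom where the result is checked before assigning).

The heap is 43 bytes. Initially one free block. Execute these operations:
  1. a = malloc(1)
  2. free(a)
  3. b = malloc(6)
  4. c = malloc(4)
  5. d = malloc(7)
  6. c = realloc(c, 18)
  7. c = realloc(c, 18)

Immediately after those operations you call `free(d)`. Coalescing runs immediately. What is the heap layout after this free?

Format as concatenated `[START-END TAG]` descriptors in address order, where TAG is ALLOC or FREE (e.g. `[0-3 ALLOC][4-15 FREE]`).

Answer: [0-5 ALLOC][6-16 FREE][17-34 ALLOC][35-42 FREE]

Derivation:
Op 1: a = malloc(1) -> a = 0; heap: [0-0 ALLOC][1-42 FREE]
Op 2: free(a) -> (freed a); heap: [0-42 FREE]
Op 3: b = malloc(6) -> b = 0; heap: [0-5 ALLOC][6-42 FREE]
Op 4: c = malloc(4) -> c = 6; heap: [0-5 ALLOC][6-9 ALLOC][10-42 FREE]
Op 5: d = malloc(7) -> d = 10; heap: [0-5 ALLOC][6-9 ALLOC][10-16 ALLOC][17-42 FREE]
Op 6: c = realloc(c, 18) -> c = 17; heap: [0-5 ALLOC][6-9 FREE][10-16 ALLOC][17-34 ALLOC][35-42 FREE]
Op 7: c = realloc(c, 18) -> c = 17; heap: [0-5 ALLOC][6-9 FREE][10-16 ALLOC][17-34 ALLOC][35-42 FREE]
free(d): d = 10 -> block [10-16 ALLOC]; mark free, coalesce with adjacent free neighbors -> [0-5 ALLOC][6-16 FREE][17-34 ALLOC][35-42 FREE]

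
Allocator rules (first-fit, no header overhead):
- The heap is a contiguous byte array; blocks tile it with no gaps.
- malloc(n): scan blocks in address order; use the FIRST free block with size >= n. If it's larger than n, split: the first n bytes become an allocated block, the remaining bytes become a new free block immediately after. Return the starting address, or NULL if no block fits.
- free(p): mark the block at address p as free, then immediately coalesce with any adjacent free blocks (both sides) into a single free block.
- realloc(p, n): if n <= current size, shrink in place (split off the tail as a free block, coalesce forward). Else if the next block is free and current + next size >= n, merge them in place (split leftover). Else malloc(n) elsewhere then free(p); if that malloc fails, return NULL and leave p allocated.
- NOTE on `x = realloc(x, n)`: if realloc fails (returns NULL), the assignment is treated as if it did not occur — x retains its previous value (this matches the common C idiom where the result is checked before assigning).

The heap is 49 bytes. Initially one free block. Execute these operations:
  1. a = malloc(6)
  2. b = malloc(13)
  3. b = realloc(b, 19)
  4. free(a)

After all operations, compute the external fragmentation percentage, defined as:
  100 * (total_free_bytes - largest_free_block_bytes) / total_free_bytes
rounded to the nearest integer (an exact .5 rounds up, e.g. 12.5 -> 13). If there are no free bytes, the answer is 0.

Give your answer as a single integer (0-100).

Op 1: a = malloc(6) -> a = 0; heap: [0-5 ALLOC][6-48 FREE]
Op 2: b = malloc(13) -> b = 6; heap: [0-5 ALLOC][6-18 ALLOC][19-48 FREE]
Op 3: b = realloc(b, 19) -> b = 6; heap: [0-5 ALLOC][6-24 ALLOC][25-48 FREE]
Op 4: free(a) -> (freed a); heap: [0-5 FREE][6-24 ALLOC][25-48 FREE]
Free blocks: [6 24] total_free=30 largest=24 -> 100*(30-24)/30 = 600/30 = 20

Answer: 20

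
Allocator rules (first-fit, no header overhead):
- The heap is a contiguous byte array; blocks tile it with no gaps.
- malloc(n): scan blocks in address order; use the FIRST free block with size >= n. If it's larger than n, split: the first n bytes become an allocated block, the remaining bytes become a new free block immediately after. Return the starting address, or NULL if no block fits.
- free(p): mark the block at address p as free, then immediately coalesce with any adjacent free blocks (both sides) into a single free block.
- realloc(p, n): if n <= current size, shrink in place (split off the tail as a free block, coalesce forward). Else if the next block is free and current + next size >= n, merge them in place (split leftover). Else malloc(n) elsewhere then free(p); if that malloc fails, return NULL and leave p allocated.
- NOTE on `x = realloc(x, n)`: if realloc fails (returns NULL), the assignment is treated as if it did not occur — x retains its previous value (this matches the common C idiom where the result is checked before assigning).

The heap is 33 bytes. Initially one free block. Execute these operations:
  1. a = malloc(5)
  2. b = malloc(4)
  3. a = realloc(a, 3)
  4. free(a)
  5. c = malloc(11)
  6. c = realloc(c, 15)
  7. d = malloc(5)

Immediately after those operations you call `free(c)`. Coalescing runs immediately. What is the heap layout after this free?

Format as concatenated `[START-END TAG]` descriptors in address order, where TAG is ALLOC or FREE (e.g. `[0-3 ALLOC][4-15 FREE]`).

Op 1: a = malloc(5) -> a = 0; heap: [0-4 ALLOC][5-32 FREE]
Op 2: b = malloc(4) -> b = 5; heap: [0-4 ALLOC][5-8 ALLOC][9-32 FREE]
Op 3: a = realloc(a, 3) -> a = 0; heap: [0-2 ALLOC][3-4 FREE][5-8 ALLOC][9-32 FREE]
Op 4: free(a) -> (freed a); heap: [0-4 FREE][5-8 ALLOC][9-32 FREE]
Op 5: c = malloc(11) -> c = 9; heap: [0-4 FREE][5-8 ALLOC][9-19 ALLOC][20-32 FREE]
Op 6: c = realloc(c, 15) -> c = 9; heap: [0-4 FREE][5-8 ALLOC][9-23 ALLOC][24-32 FREE]
Op 7: d = malloc(5) -> d = 0; heap: [0-4 ALLOC][5-8 ALLOC][9-23 ALLOC][24-32 FREE]
free(c): c = 9 -> block [9-23 ALLOC]; mark free, coalesce with adjacent free neighbors -> [0-4 ALLOC][5-8 ALLOC][9-32 FREE]

Answer: [0-4 ALLOC][5-8 ALLOC][9-32 FREE]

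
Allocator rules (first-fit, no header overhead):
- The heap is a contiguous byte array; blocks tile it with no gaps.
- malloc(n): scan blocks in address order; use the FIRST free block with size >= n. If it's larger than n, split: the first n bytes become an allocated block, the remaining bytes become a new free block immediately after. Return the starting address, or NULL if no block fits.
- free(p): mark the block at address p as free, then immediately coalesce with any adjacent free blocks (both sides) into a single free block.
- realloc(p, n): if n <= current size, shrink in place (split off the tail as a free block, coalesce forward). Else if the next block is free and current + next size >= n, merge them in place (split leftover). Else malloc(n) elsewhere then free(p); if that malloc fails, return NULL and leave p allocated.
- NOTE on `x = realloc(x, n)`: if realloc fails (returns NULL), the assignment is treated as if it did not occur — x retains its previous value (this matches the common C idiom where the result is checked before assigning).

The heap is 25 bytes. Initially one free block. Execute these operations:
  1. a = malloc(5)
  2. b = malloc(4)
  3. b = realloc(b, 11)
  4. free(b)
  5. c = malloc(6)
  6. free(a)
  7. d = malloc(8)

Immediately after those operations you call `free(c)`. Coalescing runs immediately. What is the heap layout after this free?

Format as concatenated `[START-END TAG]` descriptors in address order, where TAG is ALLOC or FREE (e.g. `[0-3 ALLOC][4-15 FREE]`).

Answer: [0-10 FREE][11-18 ALLOC][19-24 FREE]

Derivation:
Op 1: a = malloc(5) -> a = 0; heap: [0-4 ALLOC][5-24 FREE]
Op 2: b = malloc(4) -> b = 5; heap: [0-4 ALLOC][5-8 ALLOC][9-24 FREE]
Op 3: b = realloc(b, 11) -> b = 5; heap: [0-4 ALLOC][5-15 ALLOC][16-24 FREE]
Op 4: free(b) -> (freed b); heap: [0-4 ALLOC][5-24 FREE]
Op 5: c = malloc(6) -> c = 5; heap: [0-4 ALLOC][5-10 ALLOC][11-24 FREE]
Op 6: free(a) -> (freed a); heap: [0-4 FREE][5-10 ALLOC][11-24 FREE]
Op 7: d = malloc(8) -> d = 11; heap: [0-4 FREE][5-10 ALLOC][11-18 ALLOC][19-24 FREE]
free(c): c = 5 -> block [5-10 ALLOC]; mark free, coalesce with adjacent free neighbors -> [0-10 FREE][11-18 ALLOC][19-24 FREE]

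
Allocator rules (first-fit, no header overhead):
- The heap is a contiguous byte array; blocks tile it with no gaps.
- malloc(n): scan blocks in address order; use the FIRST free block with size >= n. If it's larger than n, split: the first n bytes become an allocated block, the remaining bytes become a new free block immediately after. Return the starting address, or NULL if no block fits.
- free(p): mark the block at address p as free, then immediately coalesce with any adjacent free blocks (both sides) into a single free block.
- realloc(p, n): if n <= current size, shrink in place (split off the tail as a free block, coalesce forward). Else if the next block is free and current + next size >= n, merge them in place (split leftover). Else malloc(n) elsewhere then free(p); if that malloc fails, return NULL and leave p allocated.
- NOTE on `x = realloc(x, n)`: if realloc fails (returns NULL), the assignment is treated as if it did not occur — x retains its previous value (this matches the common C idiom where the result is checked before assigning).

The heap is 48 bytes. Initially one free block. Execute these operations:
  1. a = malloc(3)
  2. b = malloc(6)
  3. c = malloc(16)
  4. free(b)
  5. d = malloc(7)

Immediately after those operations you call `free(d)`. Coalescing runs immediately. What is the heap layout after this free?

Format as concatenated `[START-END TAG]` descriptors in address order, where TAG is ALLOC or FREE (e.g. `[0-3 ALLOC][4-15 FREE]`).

Answer: [0-2 ALLOC][3-8 FREE][9-24 ALLOC][25-47 FREE]

Derivation:
Op 1: a = malloc(3) -> a = 0; heap: [0-2 ALLOC][3-47 FREE]
Op 2: b = malloc(6) -> b = 3; heap: [0-2 ALLOC][3-8 ALLOC][9-47 FREE]
Op 3: c = malloc(16) -> c = 9; heap: [0-2 ALLOC][3-8 ALLOC][9-24 ALLOC][25-47 FREE]
Op 4: free(b) -> (freed b); heap: [0-2 ALLOC][3-8 FREE][9-24 ALLOC][25-47 FREE]
Op 5: d = malloc(7) -> d = 25; heap: [0-2 ALLOC][3-8 FREE][9-24 ALLOC][25-31 ALLOC][32-47 FREE]
free(d): d = 25 -> block [25-31 ALLOC]; mark free, coalesce with adjacent free neighbors -> [0-2 ALLOC][3-8 FREE][9-24 ALLOC][25-47 FREE]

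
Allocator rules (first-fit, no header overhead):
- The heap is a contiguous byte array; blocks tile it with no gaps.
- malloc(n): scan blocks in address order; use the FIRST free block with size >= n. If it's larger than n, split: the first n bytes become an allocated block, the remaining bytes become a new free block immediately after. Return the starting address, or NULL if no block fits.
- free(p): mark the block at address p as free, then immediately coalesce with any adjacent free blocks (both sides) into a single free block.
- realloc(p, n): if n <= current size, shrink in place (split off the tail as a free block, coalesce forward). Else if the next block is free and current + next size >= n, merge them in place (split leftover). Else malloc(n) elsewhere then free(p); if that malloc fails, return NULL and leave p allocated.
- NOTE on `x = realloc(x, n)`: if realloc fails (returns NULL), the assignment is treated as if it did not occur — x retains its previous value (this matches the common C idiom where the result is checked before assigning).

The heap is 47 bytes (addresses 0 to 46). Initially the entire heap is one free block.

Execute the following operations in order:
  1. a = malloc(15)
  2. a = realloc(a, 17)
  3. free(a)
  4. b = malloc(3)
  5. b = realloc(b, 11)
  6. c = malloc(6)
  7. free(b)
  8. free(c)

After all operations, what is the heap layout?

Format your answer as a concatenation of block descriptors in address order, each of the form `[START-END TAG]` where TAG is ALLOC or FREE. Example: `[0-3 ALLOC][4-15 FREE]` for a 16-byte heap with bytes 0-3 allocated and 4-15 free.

Answer: [0-46 FREE]

Derivation:
Op 1: a = malloc(15) -> a = 0; heap: [0-14 ALLOC][15-46 FREE]
Op 2: a = realloc(a, 17) -> a = 0; heap: [0-16 ALLOC][17-46 FREE]
Op 3: free(a) -> (freed a); heap: [0-46 FREE]
Op 4: b = malloc(3) -> b = 0; heap: [0-2 ALLOC][3-46 FREE]
Op 5: b = realloc(b, 11) -> b = 0; heap: [0-10 ALLOC][11-46 FREE]
Op 6: c = malloc(6) -> c = 11; heap: [0-10 ALLOC][11-16 ALLOC][17-46 FREE]
Op 7: free(b) -> (freed b); heap: [0-10 FREE][11-16 ALLOC][17-46 FREE]
Op 8: free(c) -> (freed c); heap: [0-46 FREE]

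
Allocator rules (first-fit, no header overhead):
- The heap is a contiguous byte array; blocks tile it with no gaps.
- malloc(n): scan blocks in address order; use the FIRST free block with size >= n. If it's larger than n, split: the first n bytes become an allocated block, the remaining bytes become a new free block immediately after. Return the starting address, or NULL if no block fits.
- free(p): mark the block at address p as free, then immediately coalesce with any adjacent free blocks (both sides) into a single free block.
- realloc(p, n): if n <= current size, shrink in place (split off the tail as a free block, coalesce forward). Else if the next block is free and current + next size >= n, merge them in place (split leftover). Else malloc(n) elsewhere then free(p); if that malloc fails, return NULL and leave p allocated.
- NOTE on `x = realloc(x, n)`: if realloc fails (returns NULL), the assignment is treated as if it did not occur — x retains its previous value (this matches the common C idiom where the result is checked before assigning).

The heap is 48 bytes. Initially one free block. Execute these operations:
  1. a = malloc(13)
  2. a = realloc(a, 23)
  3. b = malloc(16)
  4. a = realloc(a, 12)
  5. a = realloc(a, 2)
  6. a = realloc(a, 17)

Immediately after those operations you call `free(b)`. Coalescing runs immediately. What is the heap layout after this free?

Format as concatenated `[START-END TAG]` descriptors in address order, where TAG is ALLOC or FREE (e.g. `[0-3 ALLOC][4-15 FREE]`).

Op 1: a = malloc(13) -> a = 0; heap: [0-12 ALLOC][13-47 FREE]
Op 2: a = realloc(a, 23) -> a = 0; heap: [0-22 ALLOC][23-47 FREE]
Op 3: b = malloc(16) -> b = 23; heap: [0-22 ALLOC][23-38 ALLOC][39-47 FREE]
Op 4: a = realloc(a, 12) -> a = 0; heap: [0-11 ALLOC][12-22 FREE][23-38 ALLOC][39-47 FREE]
Op 5: a = realloc(a, 2) -> a = 0; heap: [0-1 ALLOC][2-22 FREE][23-38 ALLOC][39-47 FREE]
Op 6: a = realloc(a, 17) -> a = 0; heap: [0-16 ALLOC][17-22 FREE][23-38 ALLOC][39-47 FREE]
free(b): b = 23 -> block [23-38 ALLOC]; mark free, coalesce with adjacent free neighbors -> [0-16 ALLOC][17-47 FREE]

Answer: [0-16 ALLOC][17-47 FREE]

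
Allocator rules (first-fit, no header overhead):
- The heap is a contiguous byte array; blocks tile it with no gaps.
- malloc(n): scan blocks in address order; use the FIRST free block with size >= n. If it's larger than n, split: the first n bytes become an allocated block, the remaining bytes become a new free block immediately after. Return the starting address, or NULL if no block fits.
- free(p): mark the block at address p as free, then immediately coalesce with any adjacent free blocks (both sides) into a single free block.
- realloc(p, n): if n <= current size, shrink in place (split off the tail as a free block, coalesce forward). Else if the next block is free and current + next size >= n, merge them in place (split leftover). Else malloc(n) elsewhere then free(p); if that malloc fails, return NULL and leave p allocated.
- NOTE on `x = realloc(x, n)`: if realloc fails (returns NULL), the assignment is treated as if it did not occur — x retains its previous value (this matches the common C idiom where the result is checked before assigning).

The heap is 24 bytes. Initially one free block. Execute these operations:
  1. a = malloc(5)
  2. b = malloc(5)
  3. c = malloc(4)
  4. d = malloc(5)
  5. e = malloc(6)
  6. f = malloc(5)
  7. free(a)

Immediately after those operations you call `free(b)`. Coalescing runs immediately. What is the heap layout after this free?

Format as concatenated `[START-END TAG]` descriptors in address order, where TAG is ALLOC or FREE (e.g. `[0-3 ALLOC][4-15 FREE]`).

Op 1: a = malloc(5) -> a = 0; heap: [0-4 ALLOC][5-23 FREE]
Op 2: b = malloc(5) -> b = 5; heap: [0-4 ALLOC][5-9 ALLOC][10-23 FREE]
Op 3: c = malloc(4) -> c = 10; heap: [0-4 ALLOC][5-9 ALLOC][10-13 ALLOC][14-23 FREE]
Op 4: d = malloc(5) -> d = 14; heap: [0-4 ALLOC][5-9 ALLOC][10-13 ALLOC][14-18 ALLOC][19-23 FREE]
Op 5: e = malloc(6) -> e = NULL; heap: [0-4 ALLOC][5-9 ALLOC][10-13 ALLOC][14-18 ALLOC][19-23 FREE]
Op 6: f = malloc(5) -> f = 19; heap: [0-4 ALLOC][5-9 ALLOC][10-13 ALLOC][14-18 ALLOC][19-23 ALLOC]
Op 7: free(a) -> (freed a); heap: [0-4 FREE][5-9 ALLOC][10-13 ALLOC][14-18 ALLOC][19-23 ALLOC]
free(b): b = 5 -> block [5-9 ALLOC]; mark free, coalesce with adjacent free neighbors -> [0-9 FREE][10-13 ALLOC][14-18 ALLOC][19-23 ALLOC]

Answer: [0-9 FREE][10-13 ALLOC][14-18 ALLOC][19-23 ALLOC]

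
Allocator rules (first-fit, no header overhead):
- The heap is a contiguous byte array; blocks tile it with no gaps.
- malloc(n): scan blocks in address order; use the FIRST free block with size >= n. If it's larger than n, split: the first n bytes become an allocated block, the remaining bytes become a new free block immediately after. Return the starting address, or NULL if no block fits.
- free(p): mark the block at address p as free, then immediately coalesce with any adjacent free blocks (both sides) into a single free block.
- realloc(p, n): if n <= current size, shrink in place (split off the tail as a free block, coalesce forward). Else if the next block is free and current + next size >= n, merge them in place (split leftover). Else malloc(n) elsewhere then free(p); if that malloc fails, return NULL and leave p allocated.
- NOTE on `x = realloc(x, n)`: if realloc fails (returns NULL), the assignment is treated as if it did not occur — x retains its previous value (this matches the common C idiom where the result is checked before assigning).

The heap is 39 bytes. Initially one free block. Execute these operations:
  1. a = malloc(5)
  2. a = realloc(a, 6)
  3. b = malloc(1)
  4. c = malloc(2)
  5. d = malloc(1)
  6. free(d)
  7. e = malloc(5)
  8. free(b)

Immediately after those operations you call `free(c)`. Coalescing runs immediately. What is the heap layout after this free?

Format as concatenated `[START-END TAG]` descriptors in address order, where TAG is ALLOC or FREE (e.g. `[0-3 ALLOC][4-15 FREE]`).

Op 1: a = malloc(5) -> a = 0; heap: [0-4 ALLOC][5-38 FREE]
Op 2: a = realloc(a, 6) -> a = 0; heap: [0-5 ALLOC][6-38 FREE]
Op 3: b = malloc(1) -> b = 6; heap: [0-5 ALLOC][6-6 ALLOC][7-38 FREE]
Op 4: c = malloc(2) -> c = 7; heap: [0-5 ALLOC][6-6 ALLOC][7-8 ALLOC][9-38 FREE]
Op 5: d = malloc(1) -> d = 9; heap: [0-5 ALLOC][6-6 ALLOC][7-8 ALLOC][9-9 ALLOC][10-38 FREE]
Op 6: free(d) -> (freed d); heap: [0-5 ALLOC][6-6 ALLOC][7-8 ALLOC][9-38 FREE]
Op 7: e = malloc(5) -> e = 9; heap: [0-5 ALLOC][6-6 ALLOC][7-8 ALLOC][9-13 ALLOC][14-38 FREE]
Op 8: free(b) -> (freed b); heap: [0-5 ALLOC][6-6 FREE][7-8 ALLOC][9-13 ALLOC][14-38 FREE]
free(c): c = 7 -> block [7-8 ALLOC]; mark free, coalesce with adjacent free neighbors -> [0-5 ALLOC][6-8 FREE][9-13 ALLOC][14-38 FREE]

Answer: [0-5 ALLOC][6-8 FREE][9-13 ALLOC][14-38 FREE]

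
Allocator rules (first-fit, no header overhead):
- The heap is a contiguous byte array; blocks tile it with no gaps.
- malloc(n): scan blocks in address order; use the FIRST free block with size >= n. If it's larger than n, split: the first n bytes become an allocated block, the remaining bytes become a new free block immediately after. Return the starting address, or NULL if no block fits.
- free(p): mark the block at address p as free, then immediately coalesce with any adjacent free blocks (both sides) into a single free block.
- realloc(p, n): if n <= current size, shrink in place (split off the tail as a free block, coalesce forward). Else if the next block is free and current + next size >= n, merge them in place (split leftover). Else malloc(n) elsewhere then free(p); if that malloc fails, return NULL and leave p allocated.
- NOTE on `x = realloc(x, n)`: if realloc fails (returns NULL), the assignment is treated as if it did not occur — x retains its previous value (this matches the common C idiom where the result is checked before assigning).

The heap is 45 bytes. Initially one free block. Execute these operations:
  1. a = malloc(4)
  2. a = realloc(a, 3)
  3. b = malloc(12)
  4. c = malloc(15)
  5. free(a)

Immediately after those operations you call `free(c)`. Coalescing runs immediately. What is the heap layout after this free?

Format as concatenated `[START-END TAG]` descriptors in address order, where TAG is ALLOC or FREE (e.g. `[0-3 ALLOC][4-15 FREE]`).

Answer: [0-2 FREE][3-14 ALLOC][15-44 FREE]

Derivation:
Op 1: a = malloc(4) -> a = 0; heap: [0-3 ALLOC][4-44 FREE]
Op 2: a = realloc(a, 3) -> a = 0; heap: [0-2 ALLOC][3-44 FREE]
Op 3: b = malloc(12) -> b = 3; heap: [0-2 ALLOC][3-14 ALLOC][15-44 FREE]
Op 4: c = malloc(15) -> c = 15; heap: [0-2 ALLOC][3-14 ALLOC][15-29 ALLOC][30-44 FREE]
Op 5: free(a) -> (freed a); heap: [0-2 FREE][3-14 ALLOC][15-29 ALLOC][30-44 FREE]
free(c): c = 15 -> block [15-29 ALLOC]; mark free, coalesce with adjacent free neighbors -> [0-2 FREE][3-14 ALLOC][15-44 FREE]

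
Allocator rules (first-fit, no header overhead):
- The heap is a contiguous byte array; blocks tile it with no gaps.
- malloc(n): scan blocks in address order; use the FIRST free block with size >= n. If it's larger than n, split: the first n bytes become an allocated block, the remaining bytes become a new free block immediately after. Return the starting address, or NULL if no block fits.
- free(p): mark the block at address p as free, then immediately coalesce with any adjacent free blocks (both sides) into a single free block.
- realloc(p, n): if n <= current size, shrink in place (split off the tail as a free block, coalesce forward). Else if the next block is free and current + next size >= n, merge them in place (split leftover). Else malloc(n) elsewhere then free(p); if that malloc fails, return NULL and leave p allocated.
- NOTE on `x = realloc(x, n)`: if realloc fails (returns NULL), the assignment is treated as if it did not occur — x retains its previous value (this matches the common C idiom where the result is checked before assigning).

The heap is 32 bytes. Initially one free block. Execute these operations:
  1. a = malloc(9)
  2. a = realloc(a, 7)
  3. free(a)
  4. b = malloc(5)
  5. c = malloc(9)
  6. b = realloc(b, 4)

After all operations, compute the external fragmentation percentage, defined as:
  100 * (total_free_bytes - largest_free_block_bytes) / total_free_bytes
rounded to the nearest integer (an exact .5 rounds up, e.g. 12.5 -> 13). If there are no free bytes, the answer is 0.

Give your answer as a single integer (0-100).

Answer: 5

Derivation:
Op 1: a = malloc(9) -> a = 0; heap: [0-8 ALLOC][9-31 FREE]
Op 2: a = realloc(a, 7) -> a = 0; heap: [0-6 ALLOC][7-31 FREE]
Op 3: free(a) -> (freed a); heap: [0-31 FREE]
Op 4: b = malloc(5) -> b = 0; heap: [0-4 ALLOC][5-31 FREE]
Op 5: c = malloc(9) -> c = 5; heap: [0-4 ALLOC][5-13 ALLOC][14-31 FREE]
Op 6: b = realloc(b, 4) -> b = 0; heap: [0-3 ALLOC][4-4 FREE][5-13 ALLOC][14-31 FREE]
Free blocks: [1 18] total_free=19 largest=18 -> 100*(19-18)/19 = 100/19 ≈ 5.263 -> rounds to 5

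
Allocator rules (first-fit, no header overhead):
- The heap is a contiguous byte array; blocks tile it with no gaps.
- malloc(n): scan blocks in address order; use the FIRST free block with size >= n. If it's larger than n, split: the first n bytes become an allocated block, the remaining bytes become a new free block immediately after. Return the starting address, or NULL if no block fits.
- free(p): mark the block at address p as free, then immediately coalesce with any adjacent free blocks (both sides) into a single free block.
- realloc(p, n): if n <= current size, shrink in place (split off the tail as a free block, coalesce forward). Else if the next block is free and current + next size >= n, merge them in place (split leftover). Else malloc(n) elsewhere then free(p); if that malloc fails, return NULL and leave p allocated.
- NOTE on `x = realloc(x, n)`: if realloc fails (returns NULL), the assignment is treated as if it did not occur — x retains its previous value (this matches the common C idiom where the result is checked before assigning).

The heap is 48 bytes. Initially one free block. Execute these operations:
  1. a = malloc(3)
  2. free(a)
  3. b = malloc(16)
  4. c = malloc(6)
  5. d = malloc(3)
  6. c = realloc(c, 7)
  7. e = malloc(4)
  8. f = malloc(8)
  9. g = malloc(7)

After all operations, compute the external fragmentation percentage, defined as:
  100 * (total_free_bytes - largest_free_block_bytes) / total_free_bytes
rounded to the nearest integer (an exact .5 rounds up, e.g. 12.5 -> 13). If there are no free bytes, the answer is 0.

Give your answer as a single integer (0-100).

Answer: 33

Derivation:
Op 1: a = malloc(3) -> a = 0; heap: [0-2 ALLOC][3-47 FREE]
Op 2: free(a) -> (freed a); heap: [0-47 FREE]
Op 3: b = malloc(16) -> b = 0; heap: [0-15 ALLOC][16-47 FREE]
Op 4: c = malloc(6) -> c = 16; heap: [0-15 ALLOC][16-21 ALLOC][22-47 FREE]
Op 5: d = malloc(3) -> d = 22; heap: [0-15 ALLOC][16-21 ALLOC][22-24 ALLOC][25-47 FREE]
Op 6: c = realloc(c, 7) -> c = 25; heap: [0-15 ALLOC][16-21 FREE][22-24 ALLOC][25-31 ALLOC][32-47 FREE]
Op 7: e = malloc(4) -> e = 16; heap: [0-15 ALLOC][16-19 ALLOC][20-21 FREE][22-24 ALLOC][25-31 ALLOC][32-47 FREE]
Op 8: f = malloc(8) -> f = 32; heap: [0-15 ALLOC][16-19 ALLOC][20-21 FREE][22-24 ALLOC][25-31 ALLOC][32-39 ALLOC][40-47 FREE]
Op 9: g = malloc(7) -> g = 40; heap: [0-15 ALLOC][16-19 ALLOC][20-21 FREE][22-24 ALLOC][25-31 ALLOC][32-39 ALLOC][40-46 ALLOC][47-47 FREE]
Free blocks: [2 1] total_free=3 largest=2 -> 100*(3-2)/3 = 100/3 ≈ 33.333 -> rounds to 33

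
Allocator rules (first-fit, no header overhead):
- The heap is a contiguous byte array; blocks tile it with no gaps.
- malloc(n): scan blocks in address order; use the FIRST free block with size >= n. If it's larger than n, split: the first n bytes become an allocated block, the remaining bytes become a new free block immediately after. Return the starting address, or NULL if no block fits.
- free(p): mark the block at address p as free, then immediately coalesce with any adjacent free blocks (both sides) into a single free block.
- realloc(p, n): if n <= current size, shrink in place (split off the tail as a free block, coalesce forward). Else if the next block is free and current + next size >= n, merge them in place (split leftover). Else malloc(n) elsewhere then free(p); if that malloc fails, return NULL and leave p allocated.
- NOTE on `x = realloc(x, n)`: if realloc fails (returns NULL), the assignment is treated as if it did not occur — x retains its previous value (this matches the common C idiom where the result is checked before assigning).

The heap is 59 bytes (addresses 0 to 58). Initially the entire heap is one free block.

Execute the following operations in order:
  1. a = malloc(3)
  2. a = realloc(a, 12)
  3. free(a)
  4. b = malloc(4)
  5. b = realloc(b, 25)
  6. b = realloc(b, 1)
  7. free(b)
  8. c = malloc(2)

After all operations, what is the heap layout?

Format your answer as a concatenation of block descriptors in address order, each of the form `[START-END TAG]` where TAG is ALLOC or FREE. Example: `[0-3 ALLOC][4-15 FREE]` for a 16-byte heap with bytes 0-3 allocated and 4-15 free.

Answer: [0-1 ALLOC][2-58 FREE]

Derivation:
Op 1: a = malloc(3) -> a = 0; heap: [0-2 ALLOC][3-58 FREE]
Op 2: a = realloc(a, 12) -> a = 0; heap: [0-11 ALLOC][12-58 FREE]
Op 3: free(a) -> (freed a); heap: [0-58 FREE]
Op 4: b = malloc(4) -> b = 0; heap: [0-3 ALLOC][4-58 FREE]
Op 5: b = realloc(b, 25) -> b = 0; heap: [0-24 ALLOC][25-58 FREE]
Op 6: b = realloc(b, 1) -> b = 0; heap: [0-0 ALLOC][1-58 FREE]
Op 7: free(b) -> (freed b); heap: [0-58 FREE]
Op 8: c = malloc(2) -> c = 0; heap: [0-1 ALLOC][2-58 FREE]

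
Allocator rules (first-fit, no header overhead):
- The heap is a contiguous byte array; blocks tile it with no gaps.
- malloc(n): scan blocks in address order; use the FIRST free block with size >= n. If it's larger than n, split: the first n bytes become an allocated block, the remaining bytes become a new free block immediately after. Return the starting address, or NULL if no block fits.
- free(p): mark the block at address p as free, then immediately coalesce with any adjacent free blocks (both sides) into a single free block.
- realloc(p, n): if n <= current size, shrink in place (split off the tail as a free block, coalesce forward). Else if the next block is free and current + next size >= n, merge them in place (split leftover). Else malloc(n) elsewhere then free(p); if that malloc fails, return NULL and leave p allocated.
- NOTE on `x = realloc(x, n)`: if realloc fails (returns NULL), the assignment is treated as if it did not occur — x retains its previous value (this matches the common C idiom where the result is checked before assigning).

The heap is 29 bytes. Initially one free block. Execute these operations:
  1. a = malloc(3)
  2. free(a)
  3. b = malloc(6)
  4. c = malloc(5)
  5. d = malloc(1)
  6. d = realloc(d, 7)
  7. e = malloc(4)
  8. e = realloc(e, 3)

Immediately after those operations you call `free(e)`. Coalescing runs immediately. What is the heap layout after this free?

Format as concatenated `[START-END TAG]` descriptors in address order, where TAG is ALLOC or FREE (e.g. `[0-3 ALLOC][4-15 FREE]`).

Answer: [0-5 ALLOC][6-10 ALLOC][11-17 ALLOC][18-28 FREE]

Derivation:
Op 1: a = malloc(3) -> a = 0; heap: [0-2 ALLOC][3-28 FREE]
Op 2: free(a) -> (freed a); heap: [0-28 FREE]
Op 3: b = malloc(6) -> b = 0; heap: [0-5 ALLOC][6-28 FREE]
Op 4: c = malloc(5) -> c = 6; heap: [0-5 ALLOC][6-10 ALLOC][11-28 FREE]
Op 5: d = malloc(1) -> d = 11; heap: [0-5 ALLOC][6-10 ALLOC][11-11 ALLOC][12-28 FREE]
Op 6: d = realloc(d, 7) -> d = 11; heap: [0-5 ALLOC][6-10 ALLOC][11-17 ALLOC][18-28 FREE]
Op 7: e = malloc(4) -> e = 18; heap: [0-5 ALLOC][6-10 ALLOC][11-17 ALLOC][18-21 ALLOC][22-28 FREE]
Op 8: e = realloc(e, 3) -> e = 18; heap: [0-5 ALLOC][6-10 ALLOC][11-17 ALLOC][18-20 ALLOC][21-28 FREE]
free(e): e = 18 -> block [18-20 ALLOC]; mark free, coalesce with adjacent free neighbors -> [0-5 ALLOC][6-10 ALLOC][11-17 ALLOC][18-28 FREE]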